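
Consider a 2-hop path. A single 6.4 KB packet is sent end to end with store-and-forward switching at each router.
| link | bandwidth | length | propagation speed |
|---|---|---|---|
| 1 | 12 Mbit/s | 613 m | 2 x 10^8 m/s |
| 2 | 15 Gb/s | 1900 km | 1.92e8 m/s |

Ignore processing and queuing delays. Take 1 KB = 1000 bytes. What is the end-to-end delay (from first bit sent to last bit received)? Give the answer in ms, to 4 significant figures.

14.17 ms

L = 51200 bits.
Transmission delays (L/R per hop): 4.26667, 0.00341333 ms; sum = 4.27008 ms.
Propagation delays (d/s per hop): 0.003065, 9.89583 ms; sum = 9.8989 ms.
End-to-end = 14.17 ms.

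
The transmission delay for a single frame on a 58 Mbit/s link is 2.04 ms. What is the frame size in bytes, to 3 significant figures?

14800 bytes

L = R × t_tx = 58000000 b/s × 0.00204 s = 118320 bits.
In bytes: 118320 / 8 = 14800 bytes.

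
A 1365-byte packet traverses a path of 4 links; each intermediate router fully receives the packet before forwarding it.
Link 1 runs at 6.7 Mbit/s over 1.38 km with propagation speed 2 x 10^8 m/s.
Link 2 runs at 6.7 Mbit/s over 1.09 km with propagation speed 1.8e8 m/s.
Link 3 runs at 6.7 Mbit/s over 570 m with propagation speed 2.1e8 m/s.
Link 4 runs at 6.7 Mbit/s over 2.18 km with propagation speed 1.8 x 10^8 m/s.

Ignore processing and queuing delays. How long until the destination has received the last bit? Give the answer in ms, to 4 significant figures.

6.547 ms

L = 1365 × 8 = 10920 bits.
Transmission delay per hop = L/R = 10920/6700000 = 1.62985 ms; 4 hops → 6.5194 ms.
Propagation delays (d/s per hop): 0.0069, 0.00605556, 0.00271429, 0.0121111 ms; sum = 0.027781 ms.
End-to-end = 6.547 ms.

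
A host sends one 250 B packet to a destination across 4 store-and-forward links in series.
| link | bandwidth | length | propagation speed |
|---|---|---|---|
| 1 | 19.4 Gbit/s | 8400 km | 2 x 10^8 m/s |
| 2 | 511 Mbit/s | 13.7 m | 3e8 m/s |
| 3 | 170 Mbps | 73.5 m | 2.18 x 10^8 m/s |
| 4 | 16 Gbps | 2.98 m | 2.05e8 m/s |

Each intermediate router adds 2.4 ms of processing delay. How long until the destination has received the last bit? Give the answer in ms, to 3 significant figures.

L = 250 × 8 = 2000 bits.
Transmission delays (L/R per hop): 0.000103093, 0.00391389, 0.0117647, 0.000125 ms; sum = 0.0159067 ms.
Propagation delays (d/s per hop): 42, 4.56667e-05, 0.000337156, 1.45366e-05 ms; sum = 42.0004 ms.
Processing at 3 router(s): 3 × 2.4 ms = 7.2 ms.
End-to-end = 49.2 ms.

49.2 ms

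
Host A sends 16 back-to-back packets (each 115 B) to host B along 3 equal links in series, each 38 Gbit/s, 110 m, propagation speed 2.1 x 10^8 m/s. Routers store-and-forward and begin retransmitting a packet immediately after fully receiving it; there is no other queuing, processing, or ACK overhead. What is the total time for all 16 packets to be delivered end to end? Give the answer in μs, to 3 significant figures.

2.01 μs

Per-hop transmission t_tx = L/R = 920/38000000000 = 0.0242105 μs.
Per-hop propagation t_prop = 110/210000000 = 0.52381 μs.
Pipeline fill: first packet needs 3·t_tx to clear all hops; remaining 15 packets each add one t_tx.
Total = (3+16-1)·t_tx + 3·t_prop = 18·0.0242105 + 3·0.52381 = 2.01 μs.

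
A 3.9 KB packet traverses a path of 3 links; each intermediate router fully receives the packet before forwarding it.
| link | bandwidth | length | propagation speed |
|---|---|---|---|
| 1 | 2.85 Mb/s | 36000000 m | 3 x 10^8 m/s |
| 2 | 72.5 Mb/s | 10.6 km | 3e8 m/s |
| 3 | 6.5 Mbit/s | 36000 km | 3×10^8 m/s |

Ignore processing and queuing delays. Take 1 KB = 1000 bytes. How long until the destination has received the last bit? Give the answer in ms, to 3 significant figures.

256 ms

L = 31200 bits.
Transmission delays (L/R per hop): 10.9474, 0.430345, 4.8 ms; sum = 16.1777 ms.
Propagation delays (d/s per hop): 120, 0.0353333, 120 ms; sum = 240.035 ms.
End-to-end = 256 ms.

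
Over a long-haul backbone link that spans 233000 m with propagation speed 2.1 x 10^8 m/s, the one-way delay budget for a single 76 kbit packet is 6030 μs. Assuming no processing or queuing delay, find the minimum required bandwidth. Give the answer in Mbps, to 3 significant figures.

Propagation delay = 233000 / 210000000 = 1109.52 μs.
Transmission budget = 6030 − 1109.52 = 4920.48 μs.
R ≥ L / t_tx = 76000 bits / 0.00492048 s = 15.4 Mbps.

15.4 Mbps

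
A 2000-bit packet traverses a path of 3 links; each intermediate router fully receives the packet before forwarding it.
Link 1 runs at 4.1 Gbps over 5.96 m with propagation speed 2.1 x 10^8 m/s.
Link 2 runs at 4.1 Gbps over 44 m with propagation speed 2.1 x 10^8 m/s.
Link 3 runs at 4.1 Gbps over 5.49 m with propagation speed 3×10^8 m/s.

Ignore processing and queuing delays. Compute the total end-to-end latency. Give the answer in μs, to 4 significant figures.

Transmission delay per hop = L/R = 2000/4.1e+09 = 0.487805 μs; 3 hops → 1.46341 μs.
Propagation delays (d/s per hop): 0.028381, 0.209524, 0.0183 μs; sum = 0.256205 μs.
End-to-end = 1.720 μs.

1.720 μs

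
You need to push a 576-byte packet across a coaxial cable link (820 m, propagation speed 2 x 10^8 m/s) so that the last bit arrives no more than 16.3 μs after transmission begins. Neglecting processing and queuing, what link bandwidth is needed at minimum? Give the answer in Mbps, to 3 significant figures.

L = 4608 bits.
Propagation delay = 820 / 200000000 = 4.1 μs.
Transmission budget = 16.3 − 4.1 = 12.2 μs.
R ≥ L / t_tx = 4608 bits / 1.22e-05 s = 378 Mbps.

378 Mbps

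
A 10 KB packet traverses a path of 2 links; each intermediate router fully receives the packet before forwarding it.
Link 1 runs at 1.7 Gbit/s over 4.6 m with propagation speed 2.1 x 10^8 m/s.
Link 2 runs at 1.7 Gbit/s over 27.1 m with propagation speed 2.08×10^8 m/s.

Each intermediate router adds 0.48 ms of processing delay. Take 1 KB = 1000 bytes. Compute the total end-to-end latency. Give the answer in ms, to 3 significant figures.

0.574 ms

L = 80000 bits.
Transmission delay per hop = L/R = 80000/1700000000 = 0.0470588 ms; 2 hops → 0.0941176 ms.
Propagation delays (d/s per hop): 2.19048e-05, 0.000130288 ms; sum = 0.000152193 ms.
Processing at 1 router(s): 1 × 0.48 ms = 0.48 ms.
End-to-end = 0.574 ms.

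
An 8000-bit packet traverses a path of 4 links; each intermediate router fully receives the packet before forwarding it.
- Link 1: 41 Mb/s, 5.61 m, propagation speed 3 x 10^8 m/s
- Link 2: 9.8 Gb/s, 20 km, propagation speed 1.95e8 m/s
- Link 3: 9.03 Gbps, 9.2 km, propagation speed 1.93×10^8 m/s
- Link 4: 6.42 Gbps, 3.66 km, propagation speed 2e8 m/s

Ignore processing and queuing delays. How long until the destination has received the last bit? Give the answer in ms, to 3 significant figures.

0.367 ms

Transmission delays (L/R per hop): 0.195122, 0.000816327, 0.000885936, 0.00124611 ms; sum = 0.19807 ms.
Propagation delays (d/s per hop): 1.87e-05, 0.102564, 0.0476684, 0.0183 ms; sum = 0.168551 ms.
End-to-end = 0.367 ms.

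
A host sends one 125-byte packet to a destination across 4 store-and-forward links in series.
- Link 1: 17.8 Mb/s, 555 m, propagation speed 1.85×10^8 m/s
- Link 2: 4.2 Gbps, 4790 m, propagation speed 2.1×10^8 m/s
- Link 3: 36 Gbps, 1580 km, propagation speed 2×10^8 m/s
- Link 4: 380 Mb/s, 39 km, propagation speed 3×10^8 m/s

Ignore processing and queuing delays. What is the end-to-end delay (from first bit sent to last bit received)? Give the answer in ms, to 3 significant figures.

8.11 ms

L = 125 × 8 = 1000 bits.
Transmission delays (L/R per hop): 0.0561798, 0.000238095, 2.77778e-05, 0.00263158 ms; sum = 0.0590772 ms.
Propagation delays (d/s per hop): 0.003, 0.0228095, 7.9, 0.13 ms; sum = 8.05581 ms.
End-to-end = 8.11 ms.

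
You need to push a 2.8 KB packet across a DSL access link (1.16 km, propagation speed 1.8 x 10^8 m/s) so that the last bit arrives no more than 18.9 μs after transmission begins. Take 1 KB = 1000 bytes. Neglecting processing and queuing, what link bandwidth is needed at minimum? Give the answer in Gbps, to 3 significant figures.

1.80 Gbps

L = 22400 bits.
Propagation delay = 1160 / 180000000 = 6.44444 μs.
Transmission budget = 18.9 − 6.44444 = 12.4556 μs.
R ≥ L / t_tx = 22400 bits / 1.24556e-05 s = 1.80 Gbps.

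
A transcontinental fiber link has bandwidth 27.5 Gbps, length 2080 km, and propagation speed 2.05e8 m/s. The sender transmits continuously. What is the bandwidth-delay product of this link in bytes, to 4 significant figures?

Propagation delay = 2080000 / 2.05e+08 = 0.0101463 s.
BDP = R × t_prop = 27500000000 × 0.0101463 = 279024000 bits.
In bytes: 279024000/8 = 34880000 bytes.

34880000 bytes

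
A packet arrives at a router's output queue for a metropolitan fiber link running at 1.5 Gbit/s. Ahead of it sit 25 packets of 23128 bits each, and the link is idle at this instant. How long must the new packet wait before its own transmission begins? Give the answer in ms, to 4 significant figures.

0.3855 ms

Each queued packet: L/R = 23128/1500000000 = 0.0154187 ms.
25 queued → 0.385467 ms.
Queuing delay = 0.3855 ms.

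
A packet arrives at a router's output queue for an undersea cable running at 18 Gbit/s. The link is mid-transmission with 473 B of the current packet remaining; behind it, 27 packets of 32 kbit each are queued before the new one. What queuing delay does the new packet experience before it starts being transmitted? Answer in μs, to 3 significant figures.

Each queued packet: L/R = 32000/18000000000 = 1.77778 μs.
27 queued → 48 μs.
Plus remaining 3784 bits of current packet: 0.210222 μs.
Queuing delay = 48.2 μs.

48.2 μs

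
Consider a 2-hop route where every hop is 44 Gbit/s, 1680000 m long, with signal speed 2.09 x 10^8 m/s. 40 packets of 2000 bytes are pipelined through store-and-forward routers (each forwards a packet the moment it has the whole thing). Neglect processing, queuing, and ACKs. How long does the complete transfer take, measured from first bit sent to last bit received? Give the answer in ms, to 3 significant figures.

16.1 ms

Per-hop transmission t_tx = L/R = 16000/44000000000 = 0.000363636 ms.
Per-hop propagation t_prop = 1680000/209000000 = 8.03828 ms.
Pipeline fill: first packet needs 2·t_tx to clear all hops; remaining 39 packets each add one t_tx.
Total = (2+40-1)·t_tx + 2·t_prop = 41·0.000363636 + 2·8.03828 = 16.1 ms.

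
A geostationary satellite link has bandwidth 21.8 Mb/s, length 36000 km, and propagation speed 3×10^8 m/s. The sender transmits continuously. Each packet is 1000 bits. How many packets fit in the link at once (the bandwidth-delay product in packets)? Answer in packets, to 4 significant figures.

2616 packets

Propagation delay = 36000000 / 300000000 = 0.12 s.
BDP = R × t_prop = 21800000 × 0.12 = 2616000 bits.
In packets of 1000 bits: 2616 packets.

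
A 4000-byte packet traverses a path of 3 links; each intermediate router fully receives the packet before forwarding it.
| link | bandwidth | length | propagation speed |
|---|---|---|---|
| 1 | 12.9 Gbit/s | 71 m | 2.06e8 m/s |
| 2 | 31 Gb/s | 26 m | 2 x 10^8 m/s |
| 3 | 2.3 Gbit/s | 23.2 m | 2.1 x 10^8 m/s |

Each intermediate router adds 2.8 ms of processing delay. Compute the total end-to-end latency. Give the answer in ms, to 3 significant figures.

L = 4000 × 8 = 32000 bits.
Transmission delays (L/R per hop): 0.00248062, 0.00103226, 0.013913 ms; sum = 0.0174259 ms.
Propagation delays (d/s per hop): 0.00034466, 0.00013, 0.000110476 ms; sum = 0.000585136 ms.
Processing at 2 router(s): 2 × 2.8 ms = 5.6 ms.
End-to-end = 5.62 ms.

5.62 ms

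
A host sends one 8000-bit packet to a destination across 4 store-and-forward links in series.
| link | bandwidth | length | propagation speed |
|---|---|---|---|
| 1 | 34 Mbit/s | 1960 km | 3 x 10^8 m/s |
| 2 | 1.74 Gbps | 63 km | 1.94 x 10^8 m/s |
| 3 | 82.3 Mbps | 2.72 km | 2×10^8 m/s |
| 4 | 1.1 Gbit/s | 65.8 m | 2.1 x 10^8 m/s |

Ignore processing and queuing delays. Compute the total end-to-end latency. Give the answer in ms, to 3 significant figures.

7.22 ms

Transmission delays (L/R per hop): 0.235294, 0.0045977, 0.0972053, 0.00727273 ms; sum = 0.34437 ms.
Propagation delays (d/s per hop): 6.53333, 0.324742, 0.0136, 0.000313333 ms; sum = 6.87199 ms.
End-to-end = 7.22 ms.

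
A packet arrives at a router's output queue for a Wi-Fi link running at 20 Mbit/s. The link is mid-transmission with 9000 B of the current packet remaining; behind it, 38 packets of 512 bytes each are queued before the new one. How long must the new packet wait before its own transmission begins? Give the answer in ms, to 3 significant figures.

Each queued packet: L/R = 4096/20000000 = 0.2048 ms.
38 queued → 7.7824 ms.
Plus remaining 72000 bits of current packet: 3.6 ms.
Queuing delay = 11.4 ms.

11.4 ms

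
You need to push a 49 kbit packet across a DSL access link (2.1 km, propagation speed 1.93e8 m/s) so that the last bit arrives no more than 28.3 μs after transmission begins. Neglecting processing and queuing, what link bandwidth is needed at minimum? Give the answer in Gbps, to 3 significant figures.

2.81 Gbps

Propagation delay = 2100 / 193000000 = 10.8808 μs.
Transmission budget = 28.3 − 10.8808 = 17.4192 μs.
R ≥ L / t_tx = 49000 bits / 1.74192e-05 s = 2.81 Gbps.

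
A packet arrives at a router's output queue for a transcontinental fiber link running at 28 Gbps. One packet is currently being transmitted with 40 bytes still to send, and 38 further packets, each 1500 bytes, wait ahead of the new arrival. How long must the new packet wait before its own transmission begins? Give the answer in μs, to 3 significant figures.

16.3 μs

Each queued packet: L/R = 12000/28000000000 = 0.428571 μs.
38 queued → 16.2857 μs.
Plus remaining 320 bits of current packet: 0.0114286 μs.
Queuing delay = 16.3 μs.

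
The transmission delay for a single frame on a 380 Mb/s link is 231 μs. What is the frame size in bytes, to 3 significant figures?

L = R × t_tx = 380000000 b/s × 0.000231 s = 87780 bits.
In bytes: 87780 / 8 = 11000 bytes.

11000 bytes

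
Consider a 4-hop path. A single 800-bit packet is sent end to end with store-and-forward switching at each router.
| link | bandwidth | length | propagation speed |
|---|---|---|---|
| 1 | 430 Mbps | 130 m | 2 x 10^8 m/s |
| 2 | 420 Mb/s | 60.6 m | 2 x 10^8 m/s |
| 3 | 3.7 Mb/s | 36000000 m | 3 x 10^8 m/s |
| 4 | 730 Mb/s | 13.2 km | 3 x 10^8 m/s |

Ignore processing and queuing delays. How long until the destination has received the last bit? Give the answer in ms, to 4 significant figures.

120.3 ms

Transmission delays (L/R per hop): 0.00186047, 0.00190476, 0.216216, 0.00109589 ms; sum = 0.221077 ms.
Propagation delays (d/s per hop): 0.00065, 0.000303, 120, 0.044 ms; sum = 120.045 ms.
End-to-end = 120.3 ms.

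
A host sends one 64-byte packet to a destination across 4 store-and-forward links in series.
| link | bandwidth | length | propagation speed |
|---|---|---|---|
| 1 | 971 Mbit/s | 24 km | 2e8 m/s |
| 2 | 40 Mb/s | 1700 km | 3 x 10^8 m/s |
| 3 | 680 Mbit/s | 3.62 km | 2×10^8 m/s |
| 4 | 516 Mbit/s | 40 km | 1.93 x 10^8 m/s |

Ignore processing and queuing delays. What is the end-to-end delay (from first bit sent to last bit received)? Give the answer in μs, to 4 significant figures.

L = 64 × 8 = 512 bits.
Transmission delays (L/R per hop): 0.527291, 12.8, 0.752941, 0.992248 μs; sum = 15.0725 μs.
Propagation delays (d/s per hop): 120, 5666.67, 18.1, 207.254 μs; sum = 6012.02 μs.
End-to-end = 6027 μs.

6027 μs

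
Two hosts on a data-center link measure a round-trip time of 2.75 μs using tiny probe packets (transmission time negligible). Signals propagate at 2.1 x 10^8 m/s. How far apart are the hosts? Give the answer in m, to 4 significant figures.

288.8 m

One-way propagation = RTT/2 = 1.375 μs.
d = s × t = 210000000 × 1.375e-06 = 288.8 m.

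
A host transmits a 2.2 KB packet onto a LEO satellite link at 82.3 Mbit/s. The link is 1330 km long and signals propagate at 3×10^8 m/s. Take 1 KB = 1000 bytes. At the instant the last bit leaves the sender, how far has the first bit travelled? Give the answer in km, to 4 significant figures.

t_tx = L/R = 17600/82300000 = 0.000213852 s.
Distance = s × t_tx = 300000000 × 0.000213852 = 64.16 km.

64.16 km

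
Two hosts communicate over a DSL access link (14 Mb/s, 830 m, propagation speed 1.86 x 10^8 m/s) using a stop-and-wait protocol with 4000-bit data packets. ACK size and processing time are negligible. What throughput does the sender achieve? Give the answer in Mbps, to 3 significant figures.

13.6 Mbps

t_tx = L/R = 4000/14000000 = 0.000285714 s.
t_prop = 830/186000000 = 4.46237e-06 s; RTT = 8.92473e-06 s.
Cycle = t_tx + RTT = 0.000294639 s.
Throughput = L / cycle = 4000 / 0.000294639 = 13.6 Mbps.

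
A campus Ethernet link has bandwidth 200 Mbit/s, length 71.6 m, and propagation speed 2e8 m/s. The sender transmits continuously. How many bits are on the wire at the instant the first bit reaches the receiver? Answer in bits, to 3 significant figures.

Propagation delay = 71.6 / 200000000 = 3.58e-07 s.
BDP = R × t_prop = 200000000 × 3.58e-07 = 71.6 bits.

71.6 bits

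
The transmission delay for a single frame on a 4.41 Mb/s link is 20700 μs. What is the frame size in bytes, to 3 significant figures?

L = R × t_tx = 4410000 b/s × 0.0207 s = 91287 bits.
In bytes: 91287 / 8 = 11400 bytes.

11400 bytes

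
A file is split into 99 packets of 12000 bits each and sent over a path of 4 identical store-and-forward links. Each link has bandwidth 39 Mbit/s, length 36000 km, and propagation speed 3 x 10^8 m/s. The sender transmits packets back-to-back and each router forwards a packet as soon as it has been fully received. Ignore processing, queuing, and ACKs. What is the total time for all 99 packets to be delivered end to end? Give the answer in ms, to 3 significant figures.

Per-hop transmission t_tx = L/R = 12000/39000000 = 0.307692 ms.
Per-hop propagation t_prop = 36000000/300000000 = 120 ms.
Pipeline fill: first packet needs 4·t_tx to clear all hops; remaining 98 packets each add one t_tx.
Total = (4+99-1)·t_tx + 4·t_prop = 102·0.307692 + 4·120 = 511 ms.

511 ms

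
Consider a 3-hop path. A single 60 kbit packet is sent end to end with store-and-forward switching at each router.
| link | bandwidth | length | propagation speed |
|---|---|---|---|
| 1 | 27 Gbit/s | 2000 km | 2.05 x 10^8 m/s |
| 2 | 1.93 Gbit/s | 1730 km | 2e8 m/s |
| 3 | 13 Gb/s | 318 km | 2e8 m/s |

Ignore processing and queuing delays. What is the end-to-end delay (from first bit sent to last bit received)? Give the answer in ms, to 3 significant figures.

20.0 ms

L = 60000 bits.
Transmission delays (L/R per hop): 0.00222222, 0.0310881, 0.00461538 ms; sum = 0.0379257 ms.
Propagation delays (d/s per hop): 9.7561, 8.65, 1.59 ms; sum = 19.9961 ms.
End-to-end = 20.0 ms.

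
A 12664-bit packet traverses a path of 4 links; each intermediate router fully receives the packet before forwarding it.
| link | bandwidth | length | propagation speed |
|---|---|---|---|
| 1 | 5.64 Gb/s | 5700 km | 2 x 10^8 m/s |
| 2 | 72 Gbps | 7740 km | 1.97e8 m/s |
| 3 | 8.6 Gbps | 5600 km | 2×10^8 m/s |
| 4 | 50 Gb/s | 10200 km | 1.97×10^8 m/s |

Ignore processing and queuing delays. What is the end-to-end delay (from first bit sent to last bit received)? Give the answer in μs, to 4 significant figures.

Transmission delays (L/R per hop): 2.24539, 0.175889, 1.47256, 0.25328 μs; sum = 4.14712 μs.
Propagation delays (d/s per hop): 28500, 39289.3, 28000, 51776.6 μs; sum = 147566 μs.
End-to-end = 147600 μs.

147600 μs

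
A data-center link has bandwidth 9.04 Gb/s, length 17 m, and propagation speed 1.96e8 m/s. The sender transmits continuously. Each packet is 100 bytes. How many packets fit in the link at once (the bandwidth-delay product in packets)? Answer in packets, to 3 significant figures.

0.980 packets

Propagation delay = 17 / 196000000 = 8.67347e-08 s.
BDP = R × t_prop = 9040000000 × 8.67347e-08 = 784.082 bits.
In packets of 800 bits: 0.980 packets.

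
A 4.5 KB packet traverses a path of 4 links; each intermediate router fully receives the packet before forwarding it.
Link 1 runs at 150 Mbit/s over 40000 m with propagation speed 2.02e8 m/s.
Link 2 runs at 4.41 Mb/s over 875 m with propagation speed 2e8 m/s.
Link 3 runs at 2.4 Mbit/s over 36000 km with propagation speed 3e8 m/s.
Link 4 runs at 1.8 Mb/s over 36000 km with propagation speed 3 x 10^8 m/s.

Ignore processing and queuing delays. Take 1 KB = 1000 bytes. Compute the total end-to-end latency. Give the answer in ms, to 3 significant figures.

L = 36000 bits.
Transmission delays (L/R per hop): 0.24, 8.16327, 15, 20 ms; sum = 43.4033 ms.
Propagation delays (d/s per hop): 0.19802, 0.004375, 120, 120 ms; sum = 240.202 ms.
End-to-end = 284 ms.

284 ms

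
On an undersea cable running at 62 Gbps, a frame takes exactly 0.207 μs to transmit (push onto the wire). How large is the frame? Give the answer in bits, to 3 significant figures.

L = R × t_tx = 62000000000 b/s × 2.07e-07 s = 12834 bits.

12800 bits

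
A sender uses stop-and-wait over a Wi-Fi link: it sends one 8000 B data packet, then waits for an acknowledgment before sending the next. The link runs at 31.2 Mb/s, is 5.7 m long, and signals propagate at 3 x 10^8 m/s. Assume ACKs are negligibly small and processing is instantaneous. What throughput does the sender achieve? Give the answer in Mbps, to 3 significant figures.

t_tx = L/R = 64000/31200000 = 0.00205128 s.
t_prop = 5.7/300000000 = 1.9e-08 s; RTT = 3.8e-08 s.
Cycle = t_tx + RTT = 0.00205132 s.
Throughput = L / cycle = 64000 / 0.00205132 = 31.2 Mbps.

31.2 Mbps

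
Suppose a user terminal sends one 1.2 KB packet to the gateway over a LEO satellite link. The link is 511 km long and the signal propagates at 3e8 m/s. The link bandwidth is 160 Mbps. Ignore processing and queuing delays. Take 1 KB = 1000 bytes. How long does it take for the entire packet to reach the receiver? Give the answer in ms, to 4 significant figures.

L = 9600 bits.
Transmission delay = L/R = 9600 / 160000000 = 0.06 ms.
Propagation delay = d/s = 511000 m / 300000000 m/s = 1.70333 ms.
Total = 1.763 ms.

1.763 ms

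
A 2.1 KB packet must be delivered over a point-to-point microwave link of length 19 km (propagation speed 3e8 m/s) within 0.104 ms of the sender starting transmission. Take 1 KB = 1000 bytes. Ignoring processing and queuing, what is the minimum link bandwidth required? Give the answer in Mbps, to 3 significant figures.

L = 16800 bits.
Propagation delay = 19000 / 300000000 = 0.0633333 ms.
Transmission budget = 0.104 − 0.0633333 = 0.0406667 ms.
R ≥ L / t_tx = 16800 bits / 4.06667e-05 s = 413 Mbps.

413 Mbps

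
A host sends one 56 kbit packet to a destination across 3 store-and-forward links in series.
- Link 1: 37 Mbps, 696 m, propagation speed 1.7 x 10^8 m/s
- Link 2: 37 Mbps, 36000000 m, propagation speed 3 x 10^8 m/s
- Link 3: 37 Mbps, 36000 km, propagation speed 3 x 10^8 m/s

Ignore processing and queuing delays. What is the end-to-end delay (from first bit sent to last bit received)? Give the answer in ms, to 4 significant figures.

244.5 ms

L = 56000 bits.
Transmission delay per hop = L/R = 56000/37000000 = 1.51351 ms; 3 hops → 4.54054 ms.
Propagation delays (d/s per hop): 0.00409412, 120, 120 ms; sum = 240.004 ms.
End-to-end = 244.5 ms.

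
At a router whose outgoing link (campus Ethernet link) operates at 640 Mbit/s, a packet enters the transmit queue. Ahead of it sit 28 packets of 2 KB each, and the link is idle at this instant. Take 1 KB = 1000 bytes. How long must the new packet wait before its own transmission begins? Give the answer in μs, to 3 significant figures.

Each queued packet: L/R = 16000/640000000 = 25 μs.
28 queued → 700 μs.
Queuing delay = 700 μs.

700 μs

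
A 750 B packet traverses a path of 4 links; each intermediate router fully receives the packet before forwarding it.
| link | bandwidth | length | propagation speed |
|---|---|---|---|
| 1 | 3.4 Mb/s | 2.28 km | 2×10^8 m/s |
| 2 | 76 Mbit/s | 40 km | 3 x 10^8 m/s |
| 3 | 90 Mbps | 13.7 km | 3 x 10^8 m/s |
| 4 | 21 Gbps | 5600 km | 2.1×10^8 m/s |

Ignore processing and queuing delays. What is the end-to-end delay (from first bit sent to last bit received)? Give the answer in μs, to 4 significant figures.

L = 750 × 8 = 6000 bits.
Transmission delays (L/R per hop): 1764.71, 78.9474, 66.6667, 0.285714 μs; sum = 1910.61 μs.
Propagation delays (d/s per hop): 11.4, 133.333, 45.6667, 26666.7 μs; sum = 26857.1 μs.
End-to-end = 28770 μs.

28770 μs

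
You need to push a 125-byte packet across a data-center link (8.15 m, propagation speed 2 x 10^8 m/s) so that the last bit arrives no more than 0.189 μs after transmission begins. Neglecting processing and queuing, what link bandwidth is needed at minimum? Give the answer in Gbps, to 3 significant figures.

L = 1000 bits.
Propagation delay = 8.15 / 200000000 = 0.04075 μs.
Transmission budget = 0.189 − 0.04075 = 0.14825 μs.
R ≥ L / t_tx = 1000 bits / 1.4825e-07 s = 6.75 Gbps.

6.75 Gbps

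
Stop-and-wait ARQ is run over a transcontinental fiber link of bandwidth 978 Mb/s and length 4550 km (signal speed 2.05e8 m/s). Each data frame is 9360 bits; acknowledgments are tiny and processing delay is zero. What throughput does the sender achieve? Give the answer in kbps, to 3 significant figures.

211 kbps

t_tx = L/R = 9360/978000000 = 9.57055e-06 s.
t_prop = 4550000/2.05e+08 = 0.0221951 s; RTT = 0.0443902 s.
Cycle = t_tx + RTT = 0.0443998 s.
Throughput = L / cycle = 9360 / 0.0443998 = 211 kbps.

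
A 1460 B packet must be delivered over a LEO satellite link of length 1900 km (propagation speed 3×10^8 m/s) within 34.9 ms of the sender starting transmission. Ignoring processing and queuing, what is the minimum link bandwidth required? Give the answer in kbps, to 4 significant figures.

L = 11680 bits.
Propagation delay = 1900000 / 300000000 = 6.33333 ms.
Transmission budget = 34.9 − 6.33333 = 28.5667 ms.
R ≥ L / t_tx = 11680 bits / 0.0285667 s = 408.9 kbps.

408.9 kbps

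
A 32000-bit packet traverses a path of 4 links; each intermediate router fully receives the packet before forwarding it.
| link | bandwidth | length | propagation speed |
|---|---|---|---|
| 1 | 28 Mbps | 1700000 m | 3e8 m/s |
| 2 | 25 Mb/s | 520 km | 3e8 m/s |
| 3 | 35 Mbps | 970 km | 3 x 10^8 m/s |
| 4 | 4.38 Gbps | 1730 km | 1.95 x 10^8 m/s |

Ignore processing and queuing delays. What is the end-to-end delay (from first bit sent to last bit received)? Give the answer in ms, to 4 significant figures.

Transmission delays (L/R per hop): 1.14286, 1.28, 0.914286, 0.00730594 ms; sum = 3.34445 ms.
Propagation delays (d/s per hop): 5.66667, 1.73333, 3.23333, 8.87179 ms; sum = 19.5051 ms.
End-to-end = 22.85 ms.

22.85 ms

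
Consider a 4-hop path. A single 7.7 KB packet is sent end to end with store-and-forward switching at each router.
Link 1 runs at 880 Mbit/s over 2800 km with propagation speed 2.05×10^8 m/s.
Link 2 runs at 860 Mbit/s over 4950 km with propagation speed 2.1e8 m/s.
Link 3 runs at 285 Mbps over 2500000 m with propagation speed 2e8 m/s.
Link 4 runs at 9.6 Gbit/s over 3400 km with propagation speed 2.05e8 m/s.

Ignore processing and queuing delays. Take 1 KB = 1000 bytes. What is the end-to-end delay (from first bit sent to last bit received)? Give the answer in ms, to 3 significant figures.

66.7 ms

L = 61600 bits.
Transmission delays (L/R per hop): 0.07, 0.0716279, 0.21614, 0.00641667 ms; sum = 0.364185 ms.
Propagation delays (d/s per hop): 13.6585, 23.5714, 12.5, 16.5854 ms; sum = 66.3153 ms.
End-to-end = 66.7 ms.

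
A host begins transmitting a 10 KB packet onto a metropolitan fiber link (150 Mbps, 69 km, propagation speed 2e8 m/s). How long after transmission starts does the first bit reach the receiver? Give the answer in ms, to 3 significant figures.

0.345 ms

First bit experiences only propagation delay: d/s = 69000/200000000 = 0.345 ms.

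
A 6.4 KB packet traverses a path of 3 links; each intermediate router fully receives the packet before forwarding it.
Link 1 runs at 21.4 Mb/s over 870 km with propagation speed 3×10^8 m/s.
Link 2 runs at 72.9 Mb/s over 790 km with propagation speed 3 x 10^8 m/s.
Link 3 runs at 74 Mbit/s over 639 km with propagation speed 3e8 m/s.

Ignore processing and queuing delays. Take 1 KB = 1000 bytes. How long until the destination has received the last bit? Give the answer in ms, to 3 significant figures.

11.5 ms

L = 51200 bits.
Transmission delays (L/R per hop): 2.39252, 0.702332, 0.691892 ms; sum = 3.78675 ms.
Propagation delays (d/s per hop): 2.9, 2.63333, 2.13 ms; sum = 7.66333 ms.
End-to-end = 11.5 ms.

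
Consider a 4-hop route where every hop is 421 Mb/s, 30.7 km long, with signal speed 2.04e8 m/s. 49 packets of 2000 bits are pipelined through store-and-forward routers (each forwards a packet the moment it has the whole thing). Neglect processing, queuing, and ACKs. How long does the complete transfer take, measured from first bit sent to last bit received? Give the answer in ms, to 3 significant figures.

Per-hop transmission t_tx = L/R = 2000/421000000 = 0.00475059 ms.
Per-hop propagation t_prop = 30700/204000000 = 0.15049 ms.
Pipeline fill: first packet needs 4·t_tx to clear all hops; remaining 48 packets each add one t_tx.
Total = (4+49-1)·t_tx + 4·t_prop = 52·0.00475059 + 4·0.15049 = 0.849 ms.

0.849 ms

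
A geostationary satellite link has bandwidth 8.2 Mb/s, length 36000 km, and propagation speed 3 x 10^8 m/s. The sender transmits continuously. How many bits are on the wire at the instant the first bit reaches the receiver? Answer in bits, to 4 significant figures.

984000 bits

Propagation delay = 36000000 / 300000000 = 0.12 s.
BDP = R × t_prop = 8.2e+06 × 0.12 = 984000 bits.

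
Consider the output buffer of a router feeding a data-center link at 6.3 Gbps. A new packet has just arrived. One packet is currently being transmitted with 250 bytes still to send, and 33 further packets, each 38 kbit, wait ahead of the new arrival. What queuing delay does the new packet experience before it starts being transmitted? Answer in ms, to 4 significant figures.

Each queued packet: L/R = 38000/6300000000 = 0.00603175 ms.
33 queued → 0.199048 ms.
Plus remaining 2000 bits of current packet: 0.00031746 ms.
Queuing delay = 0.1994 ms.

0.1994 ms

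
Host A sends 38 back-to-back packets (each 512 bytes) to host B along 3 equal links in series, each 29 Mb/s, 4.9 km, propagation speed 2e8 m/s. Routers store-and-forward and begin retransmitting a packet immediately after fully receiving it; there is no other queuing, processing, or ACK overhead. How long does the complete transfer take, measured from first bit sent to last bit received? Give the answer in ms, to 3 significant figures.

5.72 ms

Per-hop transmission t_tx = L/R = 4096/29000000 = 0.141241 ms.
Per-hop propagation t_prop = 4900/200000000 = 0.0245 ms.
Pipeline fill: first packet needs 3·t_tx to clear all hops; remaining 37 packets each add one t_tx.
Total = (3+38-1)·t_tx + 3·t_prop = 40·0.141241 + 3·0.0245 = 5.72 ms.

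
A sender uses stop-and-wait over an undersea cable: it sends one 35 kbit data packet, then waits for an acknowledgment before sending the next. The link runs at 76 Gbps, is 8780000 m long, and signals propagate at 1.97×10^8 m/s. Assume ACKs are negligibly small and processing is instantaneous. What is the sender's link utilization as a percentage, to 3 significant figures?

t_tx = L/R = 35000/76000000000 = 4.60526e-07 s.
t_prop = 8780000/197000000 = 0.0445685 s; RTT = 0.0891371 s.
Cycle = t_tx + RTT = 0.0891375 s.
Utilization = t_tx / cycle = 4.60526e-07/0.0891375 = 0.000517 %.

0.000517 %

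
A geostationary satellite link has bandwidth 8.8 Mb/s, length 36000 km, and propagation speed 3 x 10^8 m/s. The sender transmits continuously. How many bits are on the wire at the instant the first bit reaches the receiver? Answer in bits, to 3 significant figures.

1060000 bits

Propagation delay = 36000000 / 300000000 = 0.12 s.
BDP = R × t_prop = 8800000 × 0.12 = 1056000 bits.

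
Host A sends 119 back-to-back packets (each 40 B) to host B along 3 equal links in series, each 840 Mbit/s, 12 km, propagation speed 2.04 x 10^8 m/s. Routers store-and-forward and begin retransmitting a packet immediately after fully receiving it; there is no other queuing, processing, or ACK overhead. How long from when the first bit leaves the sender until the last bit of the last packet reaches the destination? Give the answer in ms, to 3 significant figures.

0.223 ms

Per-hop transmission t_tx = L/R = 320/840000000 = 0.000380952 ms.
Per-hop propagation t_prop = 12000/204000000 = 0.0588235 ms.
Pipeline fill: first packet needs 3·t_tx to clear all hops; remaining 118 packets each add one t_tx.
Total = (3+119-1)·t_tx + 3·t_prop = 121·0.000380952 + 3·0.0588235 = 0.223 ms.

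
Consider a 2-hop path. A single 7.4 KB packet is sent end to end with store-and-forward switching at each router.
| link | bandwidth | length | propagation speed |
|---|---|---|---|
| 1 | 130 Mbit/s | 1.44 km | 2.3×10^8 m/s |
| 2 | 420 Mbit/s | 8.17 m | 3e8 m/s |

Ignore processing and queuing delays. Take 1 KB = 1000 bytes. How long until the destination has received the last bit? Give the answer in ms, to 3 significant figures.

0.603 ms

L = 59200 bits.
Transmission delays (L/R per hop): 0.455385, 0.140952 ms; sum = 0.596337 ms.
Propagation delays (d/s per hop): 0.00626087, 2.72333e-05 ms; sum = 0.0062881 ms.
End-to-end = 0.603 ms.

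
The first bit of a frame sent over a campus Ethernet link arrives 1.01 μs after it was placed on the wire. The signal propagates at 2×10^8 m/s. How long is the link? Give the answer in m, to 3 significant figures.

d = s × t_prop = 200000000 × 1.01e-06 = 202 m.

202 m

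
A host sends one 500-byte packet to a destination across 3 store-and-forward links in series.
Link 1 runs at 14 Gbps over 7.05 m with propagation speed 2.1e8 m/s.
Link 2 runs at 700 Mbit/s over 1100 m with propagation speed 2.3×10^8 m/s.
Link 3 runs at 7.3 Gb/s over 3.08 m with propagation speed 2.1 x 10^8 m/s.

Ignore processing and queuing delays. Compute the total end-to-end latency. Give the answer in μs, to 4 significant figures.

11.38 μs

L = 500 × 8 = 4000 bits.
Transmission delays (L/R per hop): 0.285714, 5.71429, 0.547945 μs; sum = 6.54795 μs.
Propagation delays (d/s per hop): 0.0335714, 4.78261, 0.0146667 μs; sum = 4.83085 μs.
End-to-end = 11.38 μs.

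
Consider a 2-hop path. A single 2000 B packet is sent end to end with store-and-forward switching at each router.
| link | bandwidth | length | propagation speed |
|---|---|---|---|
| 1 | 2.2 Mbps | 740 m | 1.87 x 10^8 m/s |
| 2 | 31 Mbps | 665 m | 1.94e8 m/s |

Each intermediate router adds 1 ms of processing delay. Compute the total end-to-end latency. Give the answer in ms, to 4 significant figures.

8.796 ms

L = 2000 × 8 = 16000 bits.
Transmission delays (L/R per hop): 7.27273, 0.516129 ms; sum = 7.78886 ms.
Propagation delays (d/s per hop): 0.00395722, 0.00342784 ms; sum = 0.00738505 ms.
Processing at 1 router(s): 1 × 1 ms = 1 ms.
End-to-end = 8.796 ms.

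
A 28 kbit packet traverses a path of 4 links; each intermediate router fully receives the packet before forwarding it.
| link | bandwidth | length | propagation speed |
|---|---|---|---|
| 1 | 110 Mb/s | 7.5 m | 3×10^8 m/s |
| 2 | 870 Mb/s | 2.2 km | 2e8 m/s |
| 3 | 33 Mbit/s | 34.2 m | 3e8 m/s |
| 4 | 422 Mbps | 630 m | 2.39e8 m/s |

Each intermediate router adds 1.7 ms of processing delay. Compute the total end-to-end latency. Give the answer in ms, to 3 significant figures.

6.32 ms

L = 28000 bits.
Transmission delays (L/R per hop): 0.254545, 0.0321839, 0.848485, 0.0663507 ms; sum = 1.20156 ms.
Propagation delays (d/s per hop): 2.5e-05, 0.011, 0.000114, 0.00263598 ms; sum = 0.013775 ms.
Processing at 3 router(s): 3 × 1.7 ms = 5.1 ms.
End-to-end = 6.32 ms.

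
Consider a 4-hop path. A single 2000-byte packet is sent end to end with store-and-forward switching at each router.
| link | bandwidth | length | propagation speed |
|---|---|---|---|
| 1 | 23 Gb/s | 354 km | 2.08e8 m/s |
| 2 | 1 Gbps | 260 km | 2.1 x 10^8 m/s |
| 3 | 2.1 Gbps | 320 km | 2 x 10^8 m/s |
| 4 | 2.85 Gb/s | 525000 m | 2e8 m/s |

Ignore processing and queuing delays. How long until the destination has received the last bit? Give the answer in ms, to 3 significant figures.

7.19 ms

L = 2000 × 8 = 16000 bits.
Transmission delays (L/R per hop): 0.000695652, 0.016, 0.00761905, 0.00561404 ms; sum = 0.0299287 ms.
Propagation delays (d/s per hop): 1.70192, 1.2381, 1.6, 2.625 ms; sum = 7.16502 ms.
End-to-end = 7.19 ms.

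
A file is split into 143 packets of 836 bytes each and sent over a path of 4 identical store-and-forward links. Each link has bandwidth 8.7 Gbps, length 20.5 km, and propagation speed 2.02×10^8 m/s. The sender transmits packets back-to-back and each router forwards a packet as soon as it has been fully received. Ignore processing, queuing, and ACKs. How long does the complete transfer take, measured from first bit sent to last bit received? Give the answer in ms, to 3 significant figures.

Per-hop transmission t_tx = L/R = 6688/8700000000 = 0.000768736 ms.
Per-hop propagation t_prop = 20500/202000000 = 0.101485 ms.
Pipeline fill: first packet needs 4·t_tx to clear all hops; remaining 142 packets each add one t_tx.
Total = (4+143-1)·t_tx + 4·t_prop = 146·0.000768736 + 4·0.101485 = 0.518 ms.

0.518 ms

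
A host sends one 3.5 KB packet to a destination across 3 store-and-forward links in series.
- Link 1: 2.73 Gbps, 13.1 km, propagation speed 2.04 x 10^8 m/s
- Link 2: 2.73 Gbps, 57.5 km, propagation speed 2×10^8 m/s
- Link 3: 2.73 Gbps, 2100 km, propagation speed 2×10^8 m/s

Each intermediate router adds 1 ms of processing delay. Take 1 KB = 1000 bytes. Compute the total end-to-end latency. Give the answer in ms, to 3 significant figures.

12.9 ms

L = 28000 bits.
Transmission delay per hop = L/R = 28000/2730000000 = 0.0102564 ms; 3 hops → 0.0307692 ms.
Propagation delays (d/s per hop): 0.0642157, 0.2875, 10.5 ms; sum = 10.8517 ms.
Processing at 2 router(s): 2 × 1 ms = 2 ms.
End-to-end = 12.9 ms.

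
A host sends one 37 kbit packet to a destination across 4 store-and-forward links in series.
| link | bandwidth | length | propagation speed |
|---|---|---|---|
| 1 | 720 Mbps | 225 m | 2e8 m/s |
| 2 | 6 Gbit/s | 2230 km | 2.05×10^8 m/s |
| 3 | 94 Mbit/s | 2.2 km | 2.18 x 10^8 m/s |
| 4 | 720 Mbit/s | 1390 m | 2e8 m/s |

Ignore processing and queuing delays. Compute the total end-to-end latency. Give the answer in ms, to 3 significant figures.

11.4 ms

L = 37000 bits.
Transmission delays (L/R per hop): 0.0513889, 0.00616667, 0.393617, 0.0513889 ms; sum = 0.502561 ms.
Propagation delays (d/s per hop): 0.001125, 10.878, 0.0100917, 0.00695 ms; sum = 10.8962 ms.
End-to-end = 11.4 ms.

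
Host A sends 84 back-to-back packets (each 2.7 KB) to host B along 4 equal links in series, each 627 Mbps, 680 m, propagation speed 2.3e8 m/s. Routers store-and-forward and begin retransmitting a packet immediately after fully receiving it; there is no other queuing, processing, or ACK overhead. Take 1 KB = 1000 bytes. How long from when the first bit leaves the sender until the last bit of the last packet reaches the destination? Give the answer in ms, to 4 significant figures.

Per-hop transmission t_tx = L/R = 21600/627000000 = 0.0344498 ms.
Per-hop propagation t_prop = 680/2.3e+08 = 0.00295652 ms.
Pipeline fill: first packet needs 4·t_tx to clear all hops; remaining 83 packets each add one t_tx.
Total = (4+84-1)·t_tx + 4·t_prop = 87·0.0344498 + 4·0.00295652 = 3.009 ms.

3.009 ms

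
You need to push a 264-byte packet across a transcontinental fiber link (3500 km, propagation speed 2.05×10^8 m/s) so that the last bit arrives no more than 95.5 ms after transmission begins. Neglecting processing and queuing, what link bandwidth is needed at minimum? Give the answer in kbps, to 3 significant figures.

L = 2112 bits.
Propagation delay = 3500000 / 2.05e+08 = 17.0732 ms.
Transmission budget = 95.5 − 17.0732 = 78.4268 ms.
R ≥ L / t_tx = 2112 bits / 0.0784268 s = 26.9 kbps.

26.9 kbps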